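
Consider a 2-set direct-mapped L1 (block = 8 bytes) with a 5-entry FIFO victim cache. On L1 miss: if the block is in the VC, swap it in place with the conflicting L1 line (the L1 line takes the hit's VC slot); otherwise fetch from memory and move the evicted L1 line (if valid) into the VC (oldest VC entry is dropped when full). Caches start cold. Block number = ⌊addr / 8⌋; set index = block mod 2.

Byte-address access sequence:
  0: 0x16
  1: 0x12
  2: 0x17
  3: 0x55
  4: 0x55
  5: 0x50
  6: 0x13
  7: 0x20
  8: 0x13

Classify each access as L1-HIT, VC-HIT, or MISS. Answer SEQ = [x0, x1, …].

0: 0x16 (blk 2, set 0) → MISS  vc=[]
1: 0x12 (blk 2, set 0) → L1-HIT  vc=[]
2: 0x17 (blk 2, set 0) → L1-HIT  vc=[]
3: 0x55 (blk 10, set 0) → MISS  vc=[2]
4: 0x55 (blk 10, set 0) → L1-HIT  vc=[2]
5: 0x50 (blk 10, set 0) → L1-HIT  vc=[2]
6: 0x13 (blk 2, set 0) → VC-HIT  vc=[10]
7: 0x20 (blk 4, set 0) → MISS  vc=[10, 2]
8: 0x13 (blk 2, set 0) → VC-HIT  vc=[10, 4]

SEQ = [MISS, L1-HIT, L1-HIT, MISS, L1-HIT, L1-HIT, VC-HIT, MISS, VC-HIT]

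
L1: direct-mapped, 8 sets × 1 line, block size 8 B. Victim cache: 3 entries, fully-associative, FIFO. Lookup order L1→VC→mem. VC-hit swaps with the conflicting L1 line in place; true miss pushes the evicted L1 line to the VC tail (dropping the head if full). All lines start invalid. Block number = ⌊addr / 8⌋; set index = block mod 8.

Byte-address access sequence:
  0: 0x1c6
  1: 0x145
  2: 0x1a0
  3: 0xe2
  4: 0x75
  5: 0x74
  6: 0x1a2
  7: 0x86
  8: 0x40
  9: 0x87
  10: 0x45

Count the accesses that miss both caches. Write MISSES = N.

MISSES = 7

  [0] addr=0x1c6 blk=56 s=0: MISS | VC []
  [1] addr=0x145 blk=40 s=0: MISS | VC [56]
  [2] addr=0x1a0 blk=52 s=4: MISS | VC [56]
  [3] addr=0xe2 blk=28 s=4: MISS | VC [56, 52]
  [4] addr=0x75 blk=14 s=6: MISS | VC [56, 52]
  [5] addr=0x74 blk=14 s=6: L1-HIT | VC [56, 52]
  [6] addr=0x1a2 blk=52 s=4: VC-HIT | VC [56, 28]
  [7] addr=0x86 blk=16 s=0: MISS | VC [56, 28, 40]
  [8] addr=0x40 blk=8 s=0: MISS | VC [28, 40, 16]
  [9] addr=0x87 blk=16 s=0: VC-HIT | VC [28, 40, 8]
  [10] addr=0x45 blk=8 s=0: VC-HIT | VC [28, 40, 16]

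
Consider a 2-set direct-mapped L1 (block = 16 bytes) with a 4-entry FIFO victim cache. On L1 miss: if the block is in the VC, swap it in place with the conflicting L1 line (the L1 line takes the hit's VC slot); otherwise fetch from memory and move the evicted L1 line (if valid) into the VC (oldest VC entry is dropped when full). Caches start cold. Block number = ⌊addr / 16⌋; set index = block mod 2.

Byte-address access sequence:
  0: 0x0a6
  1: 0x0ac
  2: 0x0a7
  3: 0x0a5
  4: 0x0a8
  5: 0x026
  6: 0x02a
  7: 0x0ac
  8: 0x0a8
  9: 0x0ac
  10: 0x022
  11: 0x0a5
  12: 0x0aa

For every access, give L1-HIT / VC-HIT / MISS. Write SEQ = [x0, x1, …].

0: 0xa6 (blk 10, set 0) → MISS  vc=[]
1: 0xac (blk 10, set 0) → L1-HIT  vc=[]
2: 0xa7 (blk 10, set 0) → L1-HIT  vc=[]
3: 0xa5 (blk 10, set 0) → L1-HIT  vc=[]
4: 0xa8 (blk 10, set 0) → L1-HIT  vc=[]
5: 0x26 (blk 2, set 0) → MISS  vc=[10]
6: 0x2a (blk 2, set 0) → L1-HIT  vc=[10]
7: 0xac (blk 10, set 0) → VC-HIT  vc=[2]
8: 0xa8 (blk 10, set 0) → L1-HIT  vc=[2]
9: 0xac (blk 10, set 0) → L1-HIT  vc=[2]
10: 0x22 (blk 2, set 0) → VC-HIT  vc=[10]
11: 0xa5 (blk 10, set 0) → VC-HIT  vc=[2]
12: 0xaa (blk 10, set 0) → L1-HIT  vc=[2]

SEQ = [MISS, L1-HIT, L1-HIT, L1-HIT, L1-HIT, MISS, L1-HIT, VC-HIT, L1-HIT, L1-HIT, VC-HIT, VC-HIT, L1-HIT]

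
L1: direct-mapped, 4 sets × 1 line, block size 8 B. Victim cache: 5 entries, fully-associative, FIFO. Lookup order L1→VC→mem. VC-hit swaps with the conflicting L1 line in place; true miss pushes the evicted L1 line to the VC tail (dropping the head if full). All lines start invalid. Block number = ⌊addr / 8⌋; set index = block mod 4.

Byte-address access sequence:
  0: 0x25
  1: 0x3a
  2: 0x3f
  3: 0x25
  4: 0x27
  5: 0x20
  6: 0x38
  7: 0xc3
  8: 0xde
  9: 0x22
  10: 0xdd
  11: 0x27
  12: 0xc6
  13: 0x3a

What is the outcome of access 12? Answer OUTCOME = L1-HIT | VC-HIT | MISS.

#0 0x25→b4/s0 MISS; vc=[]
#1 0x3a→b7/s3 MISS; vc=[]
#2 0x3f→b7/s3 L1-HIT; vc=[]
#3 0x25→b4/s0 L1-HIT; vc=[]
#4 0x27→b4/s0 L1-HIT; vc=[]
#5 0x20→b4/s0 L1-HIT; vc=[]
#6 0x38→b7/s3 L1-HIT; vc=[]
#7 0xc3→b24/s0 MISS; vc=[4]
#8 0xde→b27/s3 MISS; vc=[4,7]
#9 0x22→b4/s0 VC-HIT; vc=[24,7]
#10 0xdd→b27/s3 L1-HIT; vc=[24,7]
#11 0x27→b4/s0 L1-HIT; vc=[24,7]
#12 0xc6→b24/s0 VC-HIT; vc=[4,7]
#13 0x3a→b7/s3 VC-HIT; vc=[4,27]

OUTCOME = VC-HIT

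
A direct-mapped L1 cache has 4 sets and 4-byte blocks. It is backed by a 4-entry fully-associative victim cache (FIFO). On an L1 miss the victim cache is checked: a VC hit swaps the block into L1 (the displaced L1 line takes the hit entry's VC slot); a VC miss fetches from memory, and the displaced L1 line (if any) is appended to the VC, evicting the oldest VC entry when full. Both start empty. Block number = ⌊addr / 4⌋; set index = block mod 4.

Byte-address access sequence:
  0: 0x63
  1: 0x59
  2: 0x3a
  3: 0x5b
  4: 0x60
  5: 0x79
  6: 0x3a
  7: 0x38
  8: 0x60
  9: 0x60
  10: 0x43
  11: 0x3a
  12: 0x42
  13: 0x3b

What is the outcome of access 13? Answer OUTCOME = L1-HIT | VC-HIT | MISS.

OUTCOME = L1-HIT

#0 0x63→b24/s0 MISS; vc=[]
#1 0x59→b22/s2 MISS; vc=[]
#2 0x3a→b14/s2 MISS; vc=[22]
#3 0x5b→b22/s2 VC-HIT; vc=[14]
#4 0x60→b24/s0 L1-HIT; vc=[14]
#5 0x79→b30/s2 MISS; vc=[14,22]
#6 0x3a→b14/s2 VC-HIT; vc=[30,22]
#7 0x38→b14/s2 L1-HIT; vc=[30,22]
#8 0x60→b24/s0 L1-HIT; vc=[30,22]
#9 0x60→b24/s0 L1-HIT; vc=[30,22]
#10 0x43→b16/s0 MISS; vc=[30,22,24]
#11 0x3a→b14/s2 L1-HIT; vc=[30,22,24]
#12 0x42→b16/s0 L1-HIT; vc=[30,22,24]
#13 0x3b→b14/s2 L1-HIT; vc=[30,22,24]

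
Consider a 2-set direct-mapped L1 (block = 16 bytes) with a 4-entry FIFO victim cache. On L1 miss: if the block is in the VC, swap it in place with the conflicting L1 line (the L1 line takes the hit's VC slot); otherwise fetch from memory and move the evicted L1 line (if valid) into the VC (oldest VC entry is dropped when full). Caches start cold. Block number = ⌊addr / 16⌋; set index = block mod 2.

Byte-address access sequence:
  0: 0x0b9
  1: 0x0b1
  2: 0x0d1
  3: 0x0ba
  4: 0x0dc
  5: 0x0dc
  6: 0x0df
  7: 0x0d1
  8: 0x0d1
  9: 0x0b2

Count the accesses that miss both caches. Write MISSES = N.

MISSES = 2

  [0] addr=0xb9 blk=11 s=1: MISS | VC []
  [1] addr=0xb1 blk=11 s=1: L1-HIT | VC []
  [2] addr=0xd1 blk=13 s=1: MISS | VC [11]
  [3] addr=0xba blk=11 s=1: VC-HIT | VC [13]
  [4] addr=0xdc blk=13 s=1: VC-HIT | VC [11]
  [5] addr=0xdc blk=13 s=1: L1-HIT | VC [11]
  [6] addr=0xdf blk=13 s=1: L1-HIT | VC [11]
  [7] addr=0xd1 blk=13 s=1: L1-HIT | VC [11]
  [8] addr=0xd1 blk=13 s=1: L1-HIT | VC [11]
  [9] addr=0xb2 blk=11 s=1: VC-HIT | VC [13]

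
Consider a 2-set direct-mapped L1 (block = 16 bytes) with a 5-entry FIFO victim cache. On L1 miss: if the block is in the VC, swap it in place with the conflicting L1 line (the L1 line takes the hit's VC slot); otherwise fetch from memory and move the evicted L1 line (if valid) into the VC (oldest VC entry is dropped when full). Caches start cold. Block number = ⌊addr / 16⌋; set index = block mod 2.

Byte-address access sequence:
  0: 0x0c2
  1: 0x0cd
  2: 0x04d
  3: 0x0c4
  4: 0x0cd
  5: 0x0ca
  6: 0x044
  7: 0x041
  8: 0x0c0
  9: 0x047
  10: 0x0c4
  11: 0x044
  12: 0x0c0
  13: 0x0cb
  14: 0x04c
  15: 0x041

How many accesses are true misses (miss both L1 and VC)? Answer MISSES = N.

MISSES = 2

  [0] addr=0xc2 blk=12 s=0: MISS | VC []
  [1] addr=0xcd blk=12 s=0: L1-HIT | VC []
  [2] addr=0x4d blk=4 s=0: MISS | VC [12]
  [3] addr=0xc4 blk=12 s=0: VC-HIT | VC [4]
  [4] addr=0xcd blk=12 s=0: L1-HIT | VC [4]
  [5] addr=0xca blk=12 s=0: L1-HIT | VC [4]
  [6] addr=0x44 blk=4 s=0: VC-HIT | VC [12]
  [7] addr=0x41 blk=4 s=0: L1-HIT | VC [12]
  [8] addr=0xc0 blk=12 s=0: VC-HIT | VC [4]
  [9] addr=0x47 blk=4 s=0: VC-HIT | VC [12]
  [10] addr=0xc4 blk=12 s=0: VC-HIT | VC [4]
  [11] addr=0x44 blk=4 s=0: VC-HIT | VC [12]
  [12] addr=0xc0 blk=12 s=0: VC-HIT | VC [4]
  [13] addr=0xcb blk=12 s=0: L1-HIT | VC [4]
  [14] addr=0x4c blk=4 s=0: VC-HIT | VC [12]
  [15] addr=0x41 blk=4 s=0: L1-HIT | VC [12]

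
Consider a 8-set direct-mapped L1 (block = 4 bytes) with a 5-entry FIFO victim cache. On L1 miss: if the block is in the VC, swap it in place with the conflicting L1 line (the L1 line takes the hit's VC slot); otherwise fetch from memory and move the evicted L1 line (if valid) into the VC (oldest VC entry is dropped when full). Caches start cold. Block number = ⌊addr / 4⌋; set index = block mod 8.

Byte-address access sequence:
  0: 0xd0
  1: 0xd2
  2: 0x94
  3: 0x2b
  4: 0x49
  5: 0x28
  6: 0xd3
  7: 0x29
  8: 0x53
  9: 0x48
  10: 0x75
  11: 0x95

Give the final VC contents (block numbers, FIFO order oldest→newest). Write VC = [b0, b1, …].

VC = [10, 52, 29]

0: 0xd0 (blk 52, set 4) → MISS  vc=[]
1: 0xd2 (blk 52, set 4) → L1-HIT  vc=[]
2: 0x94 (blk 37, set 5) → MISS  vc=[]
3: 0x2b (blk 10, set 2) → MISS  vc=[]
4: 0x49 (blk 18, set 2) → MISS  vc=[10]
5: 0x28 (blk 10, set 2) → VC-HIT  vc=[18]
6: 0xd3 (blk 52, set 4) → L1-HIT  vc=[18]
7: 0x29 (blk 10, set 2) → L1-HIT  vc=[18]
8: 0x53 (blk 20, set 4) → MISS  vc=[18, 52]
9: 0x48 (blk 18, set 2) → VC-HIT  vc=[10, 52]
10: 0x75 (blk 29, set 5) → MISS  vc=[10, 52, 37]
11: 0x95 (blk 37, set 5) → VC-HIT  vc=[10, 52, 29]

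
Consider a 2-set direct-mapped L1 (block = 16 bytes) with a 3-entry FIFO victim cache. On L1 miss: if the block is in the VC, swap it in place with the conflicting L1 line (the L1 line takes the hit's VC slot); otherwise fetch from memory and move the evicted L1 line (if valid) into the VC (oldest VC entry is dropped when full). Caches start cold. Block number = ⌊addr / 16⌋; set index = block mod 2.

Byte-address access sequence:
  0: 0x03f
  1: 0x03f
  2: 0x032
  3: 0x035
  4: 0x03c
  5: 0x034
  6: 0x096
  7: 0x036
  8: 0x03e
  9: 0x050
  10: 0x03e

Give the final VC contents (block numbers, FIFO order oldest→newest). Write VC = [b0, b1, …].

VC = [9, 5]

0: 0x3f (blk 3, set 1) → MISS  vc=[]
1: 0x3f (blk 3, set 1) → L1-HIT  vc=[]
2: 0x32 (blk 3, set 1) → L1-HIT  vc=[]
3: 0x35 (blk 3, set 1) → L1-HIT  vc=[]
4: 0x3c (blk 3, set 1) → L1-HIT  vc=[]
5: 0x34 (blk 3, set 1) → L1-HIT  vc=[]
6: 0x96 (blk 9, set 1) → MISS  vc=[3]
7: 0x36 (blk 3, set 1) → VC-HIT  vc=[9]
8: 0x3e (blk 3, set 1) → L1-HIT  vc=[9]
9: 0x50 (blk 5, set 1) → MISS  vc=[9, 3]
10: 0x3e (blk 3, set 1) → VC-HIT  vc=[9, 5]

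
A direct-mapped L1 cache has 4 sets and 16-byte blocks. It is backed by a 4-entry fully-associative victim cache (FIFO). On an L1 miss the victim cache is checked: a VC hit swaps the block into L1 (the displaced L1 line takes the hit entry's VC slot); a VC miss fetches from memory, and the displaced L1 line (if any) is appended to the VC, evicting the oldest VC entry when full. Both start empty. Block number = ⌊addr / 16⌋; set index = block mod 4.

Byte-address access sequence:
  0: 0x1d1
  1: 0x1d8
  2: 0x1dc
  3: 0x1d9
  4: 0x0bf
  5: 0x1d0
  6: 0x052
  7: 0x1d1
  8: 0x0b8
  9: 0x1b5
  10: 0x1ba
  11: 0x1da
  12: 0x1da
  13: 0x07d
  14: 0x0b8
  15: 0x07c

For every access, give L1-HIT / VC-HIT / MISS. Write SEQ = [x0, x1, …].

  [0] addr=0x1d1 blk=29 s=1: MISS | VC []
  [1] addr=0x1d8 blk=29 s=1: L1-HIT | VC []
  [2] addr=0x1dc blk=29 s=1: L1-HIT | VC []
  [3] addr=0x1d9 blk=29 s=1: L1-HIT | VC []
  [4] addr=0xbf blk=11 s=3: MISS | VC []
  [5] addr=0x1d0 blk=29 s=1: L1-HIT | VC []
  [6] addr=0x52 blk=5 s=1: MISS | VC [29]
  [7] addr=0x1d1 blk=29 s=1: VC-HIT | VC [5]
  [8] addr=0xb8 blk=11 s=3: L1-HIT | VC [5]
  [9] addr=0x1b5 blk=27 s=3: MISS | VC [5, 11]
  [10] addr=0x1ba blk=27 s=3: L1-HIT | VC [5, 11]
  [11] addr=0x1da blk=29 s=1: L1-HIT | VC [5, 11]
  [12] addr=0x1da blk=29 s=1: L1-HIT | VC [5, 11]
  [13] addr=0x7d blk=7 s=3: MISS | VC [5, 11, 27]
  [14] addr=0xb8 blk=11 s=3: VC-HIT | VC [5, 7, 27]
  [15] addr=0x7c blk=7 s=3: VC-HIT | VC [5, 11, 27]

SEQ = [MISS, L1-HIT, L1-HIT, L1-HIT, MISS, L1-HIT, MISS, VC-HIT, L1-HIT, MISS, L1-HIT, L1-HIT, L1-HIT, MISS, VC-HIT, VC-HIT]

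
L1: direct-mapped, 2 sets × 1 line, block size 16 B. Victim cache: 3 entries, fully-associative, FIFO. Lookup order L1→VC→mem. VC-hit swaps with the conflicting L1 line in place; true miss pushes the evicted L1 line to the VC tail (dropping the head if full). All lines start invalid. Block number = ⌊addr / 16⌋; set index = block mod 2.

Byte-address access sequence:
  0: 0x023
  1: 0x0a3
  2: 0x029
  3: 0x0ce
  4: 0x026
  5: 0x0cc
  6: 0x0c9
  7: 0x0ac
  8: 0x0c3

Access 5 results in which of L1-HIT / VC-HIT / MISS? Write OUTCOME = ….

0: 0x23 (blk 2, set 0) → MISS  vc=[]
1: 0xa3 (blk 10, set 0) → MISS  vc=[2]
2: 0x29 (blk 2, set 0) → VC-HIT  vc=[10]
3: 0xce (blk 12, set 0) → MISS  vc=[10, 2]
4: 0x26 (blk 2, set 0) → VC-HIT  vc=[10, 12]
5: 0xcc (blk 12, set 0) → VC-HIT  vc=[10, 2]
6: 0xc9 (blk 12, set 0) → L1-HIT  vc=[10, 2]
7: 0xac (blk 10, set 0) → VC-HIT  vc=[12, 2]
8: 0xc3 (blk 12, set 0) → VC-HIT  vc=[10, 2]

OUTCOME = VC-HIT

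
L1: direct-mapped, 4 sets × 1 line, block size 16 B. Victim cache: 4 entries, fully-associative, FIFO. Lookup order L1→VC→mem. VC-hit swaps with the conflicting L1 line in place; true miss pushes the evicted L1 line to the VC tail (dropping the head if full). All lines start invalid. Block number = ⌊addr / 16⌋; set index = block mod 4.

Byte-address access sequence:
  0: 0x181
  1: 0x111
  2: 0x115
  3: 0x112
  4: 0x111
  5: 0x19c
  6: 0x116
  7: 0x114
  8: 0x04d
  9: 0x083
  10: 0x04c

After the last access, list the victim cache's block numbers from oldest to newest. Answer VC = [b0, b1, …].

#0 0x181→b24/s0 MISS; vc=[]
#1 0x111→b17/s1 MISS; vc=[]
#2 0x115→b17/s1 L1-HIT; vc=[]
#3 0x112→b17/s1 L1-HIT; vc=[]
#4 0x111→b17/s1 L1-HIT; vc=[]
#5 0x19c→b25/s1 MISS; vc=[17]
#6 0x116→b17/s1 VC-HIT; vc=[25]
#7 0x114→b17/s1 L1-HIT; vc=[25]
#8 0x4d→b4/s0 MISS; vc=[25,24]
#9 0x83→b8/s0 MISS; vc=[25,24,4]
#10 0x4c→b4/s0 VC-HIT; vc=[25,24,8]

VC = [25, 24, 8]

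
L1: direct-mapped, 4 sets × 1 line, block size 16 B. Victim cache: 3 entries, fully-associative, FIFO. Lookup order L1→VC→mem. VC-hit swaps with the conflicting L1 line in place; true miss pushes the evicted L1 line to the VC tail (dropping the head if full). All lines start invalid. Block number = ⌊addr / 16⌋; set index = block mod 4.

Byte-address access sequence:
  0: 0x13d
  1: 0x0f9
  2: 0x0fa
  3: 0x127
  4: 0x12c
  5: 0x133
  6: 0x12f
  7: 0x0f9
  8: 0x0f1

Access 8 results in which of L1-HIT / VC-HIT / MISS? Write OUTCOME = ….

OUTCOME = L1-HIT

#0 0x13d→b19/s3 MISS; vc=[]
#1 0xf9→b15/s3 MISS; vc=[19]
#2 0xfa→b15/s3 L1-HIT; vc=[19]
#3 0x127→b18/s2 MISS; vc=[19]
#4 0x12c→b18/s2 L1-HIT; vc=[19]
#5 0x133→b19/s3 VC-HIT; vc=[15]
#6 0x12f→b18/s2 L1-HIT; vc=[15]
#7 0xf9→b15/s3 VC-HIT; vc=[19]
#8 0xf1→b15/s3 L1-HIT; vc=[19]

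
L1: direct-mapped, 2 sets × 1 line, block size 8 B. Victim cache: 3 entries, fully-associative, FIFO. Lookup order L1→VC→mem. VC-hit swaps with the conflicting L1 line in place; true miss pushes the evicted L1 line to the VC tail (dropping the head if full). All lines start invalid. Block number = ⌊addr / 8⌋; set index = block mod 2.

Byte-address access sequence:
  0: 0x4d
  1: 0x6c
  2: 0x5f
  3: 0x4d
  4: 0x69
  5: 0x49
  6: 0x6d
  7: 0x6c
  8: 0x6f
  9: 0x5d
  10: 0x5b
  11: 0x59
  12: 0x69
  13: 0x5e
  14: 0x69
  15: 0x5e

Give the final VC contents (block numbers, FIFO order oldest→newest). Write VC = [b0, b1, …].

VC = [13, 9]

  [0] addr=0x4d blk=9 s=1: MISS | VC []
  [1] addr=0x6c blk=13 s=1: MISS | VC [9]
  [2] addr=0x5f blk=11 s=1: MISS | VC [9, 13]
  [3] addr=0x4d blk=9 s=1: VC-HIT | VC [11, 13]
  [4] addr=0x69 blk=13 s=1: VC-HIT | VC [11, 9]
  [5] addr=0x49 blk=9 s=1: VC-HIT | VC [11, 13]
  [6] addr=0x6d blk=13 s=1: VC-HIT | VC [11, 9]
  [7] addr=0x6c blk=13 s=1: L1-HIT | VC [11, 9]
  [8] addr=0x6f blk=13 s=1: L1-HIT | VC [11, 9]
  [9] addr=0x5d blk=11 s=1: VC-HIT | VC [13, 9]
  [10] addr=0x5b blk=11 s=1: L1-HIT | VC [13, 9]
  [11] addr=0x59 blk=11 s=1: L1-HIT | VC [13, 9]
  [12] addr=0x69 blk=13 s=1: VC-HIT | VC [11, 9]
  [13] addr=0x5e blk=11 s=1: VC-HIT | VC [13, 9]
  [14] addr=0x69 blk=13 s=1: VC-HIT | VC [11, 9]
  [15] addr=0x5e blk=11 s=1: VC-HIT | VC [13, 9]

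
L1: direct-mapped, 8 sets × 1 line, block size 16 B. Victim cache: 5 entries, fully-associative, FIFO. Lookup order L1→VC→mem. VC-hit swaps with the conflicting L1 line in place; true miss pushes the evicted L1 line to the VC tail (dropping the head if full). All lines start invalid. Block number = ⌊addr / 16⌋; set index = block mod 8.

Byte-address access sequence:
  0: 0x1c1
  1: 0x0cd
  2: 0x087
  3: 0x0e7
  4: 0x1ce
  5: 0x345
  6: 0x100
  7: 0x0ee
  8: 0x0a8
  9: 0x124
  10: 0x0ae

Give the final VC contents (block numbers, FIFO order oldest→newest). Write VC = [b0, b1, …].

  [0] addr=0x1c1 blk=28 s=4: MISS | VC []
  [1] addr=0xcd blk=12 s=4: MISS | VC [28]
  [2] addr=0x87 blk=8 s=0: MISS | VC [28]
  [3] addr=0xe7 blk=14 s=6: MISS | VC [28]
  [4] addr=0x1ce blk=28 s=4: VC-HIT | VC [12]
  [5] addr=0x345 blk=52 s=4: MISS | VC [12, 28]
  [6] addr=0x100 blk=16 s=0: MISS | VC [12, 28, 8]
  [7] addr=0xee blk=14 s=6: L1-HIT | VC [12, 28, 8]
  [8] addr=0xa8 blk=10 s=2: MISS | VC [12, 28, 8]
  [9] addr=0x124 blk=18 s=2: MISS | VC [12, 28, 8, 10]
  [10] addr=0xae blk=10 s=2: VC-HIT | VC [12, 28, 8, 18]

VC = [12, 28, 8, 18]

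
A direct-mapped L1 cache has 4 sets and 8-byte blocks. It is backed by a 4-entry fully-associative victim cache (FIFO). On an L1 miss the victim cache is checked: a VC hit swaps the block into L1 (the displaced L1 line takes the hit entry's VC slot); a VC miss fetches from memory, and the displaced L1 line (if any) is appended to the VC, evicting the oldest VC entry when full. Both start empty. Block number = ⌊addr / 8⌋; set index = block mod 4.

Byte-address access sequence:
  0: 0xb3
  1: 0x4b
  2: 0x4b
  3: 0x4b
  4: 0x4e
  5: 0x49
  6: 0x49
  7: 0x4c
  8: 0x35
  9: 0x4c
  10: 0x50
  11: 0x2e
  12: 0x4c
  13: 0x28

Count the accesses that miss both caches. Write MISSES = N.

  [0] addr=0xb3 blk=22 s=2: MISS | VC []
  [1] addr=0x4b blk=9 s=1: MISS | VC []
  [2] addr=0x4b blk=9 s=1: L1-HIT | VC []
  [3] addr=0x4b blk=9 s=1: L1-HIT | VC []
  [4] addr=0x4e blk=9 s=1: L1-HIT | VC []
  [5] addr=0x49 blk=9 s=1: L1-HIT | VC []
  [6] addr=0x49 blk=9 s=1: L1-HIT | VC []
  [7] addr=0x4c blk=9 s=1: L1-HIT | VC []
  [8] addr=0x35 blk=6 s=2: MISS | VC [22]
  [9] addr=0x4c blk=9 s=1: L1-HIT | VC [22]
  [10] addr=0x50 blk=10 s=2: MISS | VC [22, 6]
  [11] addr=0x2e blk=5 s=1: MISS | VC [22, 6, 9]
  [12] addr=0x4c blk=9 s=1: VC-HIT | VC [22, 6, 5]
  [13] addr=0x28 blk=5 s=1: VC-HIT | VC [22, 6, 9]

MISSES = 5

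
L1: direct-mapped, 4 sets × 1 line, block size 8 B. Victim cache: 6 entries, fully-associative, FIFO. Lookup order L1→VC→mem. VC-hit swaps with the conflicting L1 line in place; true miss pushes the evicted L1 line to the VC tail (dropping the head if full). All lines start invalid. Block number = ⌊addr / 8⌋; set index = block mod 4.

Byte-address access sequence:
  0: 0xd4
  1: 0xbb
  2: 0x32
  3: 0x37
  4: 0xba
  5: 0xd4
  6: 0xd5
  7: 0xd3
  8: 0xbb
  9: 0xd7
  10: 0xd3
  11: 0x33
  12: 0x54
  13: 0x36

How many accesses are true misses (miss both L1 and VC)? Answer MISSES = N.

MISSES = 4

0: 0xd4 (blk 26, set 2) → MISS  vc=[]
1: 0xbb (blk 23, set 3) → MISS  vc=[]
2: 0x32 (blk 6, set 2) → MISS  vc=[26]
3: 0x37 (blk 6, set 2) → L1-HIT  vc=[26]
4: 0xba (blk 23, set 3) → L1-HIT  vc=[26]
5: 0xd4 (blk 26, set 2) → VC-HIT  vc=[6]
6: 0xd5 (blk 26, set 2) → L1-HIT  vc=[6]
7: 0xd3 (blk 26, set 2) → L1-HIT  vc=[6]
8: 0xbb (blk 23, set 3) → L1-HIT  vc=[6]
9: 0xd7 (blk 26, set 2) → L1-HIT  vc=[6]
10: 0xd3 (blk 26, set 2) → L1-HIT  vc=[6]
11: 0x33 (blk 6, set 2) → VC-HIT  vc=[26]
12: 0x54 (blk 10, set 2) → MISS  vc=[26, 6]
13: 0x36 (blk 6, set 2) → VC-HIT  vc=[26, 10]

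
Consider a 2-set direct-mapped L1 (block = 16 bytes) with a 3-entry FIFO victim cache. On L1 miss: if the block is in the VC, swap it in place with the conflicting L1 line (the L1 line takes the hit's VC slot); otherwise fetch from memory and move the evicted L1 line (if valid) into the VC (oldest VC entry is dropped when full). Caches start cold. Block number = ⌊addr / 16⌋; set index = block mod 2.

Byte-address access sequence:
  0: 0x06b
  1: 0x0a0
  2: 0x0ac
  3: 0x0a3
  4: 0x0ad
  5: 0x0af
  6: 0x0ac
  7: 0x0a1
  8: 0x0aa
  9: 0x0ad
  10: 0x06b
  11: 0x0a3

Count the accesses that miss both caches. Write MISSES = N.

MISSES = 2

  [0] addr=0x6b blk=6 s=0: MISS | VC []
  [1] addr=0xa0 blk=10 s=0: MISS | VC [6]
  [2] addr=0xac blk=10 s=0: L1-HIT | VC [6]
  [3] addr=0xa3 blk=10 s=0: L1-HIT | VC [6]
  [4] addr=0xad blk=10 s=0: L1-HIT | VC [6]
  [5] addr=0xaf blk=10 s=0: L1-HIT | VC [6]
  [6] addr=0xac blk=10 s=0: L1-HIT | VC [6]
  [7] addr=0xa1 blk=10 s=0: L1-HIT | VC [6]
  [8] addr=0xaa blk=10 s=0: L1-HIT | VC [6]
  [9] addr=0xad blk=10 s=0: L1-HIT | VC [6]
  [10] addr=0x6b blk=6 s=0: VC-HIT | VC [10]
  [11] addr=0xa3 blk=10 s=0: VC-HIT | VC [6]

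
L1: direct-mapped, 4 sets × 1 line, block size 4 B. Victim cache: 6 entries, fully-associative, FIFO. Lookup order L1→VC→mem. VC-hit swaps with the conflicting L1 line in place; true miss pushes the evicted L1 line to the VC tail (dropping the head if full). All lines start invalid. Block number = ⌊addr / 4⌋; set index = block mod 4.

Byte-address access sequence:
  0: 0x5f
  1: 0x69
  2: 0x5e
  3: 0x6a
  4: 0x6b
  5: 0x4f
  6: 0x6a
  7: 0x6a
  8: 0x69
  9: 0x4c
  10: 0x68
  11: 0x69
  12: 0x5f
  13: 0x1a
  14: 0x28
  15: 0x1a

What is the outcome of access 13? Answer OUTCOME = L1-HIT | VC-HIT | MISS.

0: 0x5f (blk 23, set 3) → MISS  vc=[]
1: 0x69 (blk 26, set 2) → MISS  vc=[]
2: 0x5e (blk 23, set 3) → L1-HIT  vc=[]
3: 0x6a (blk 26, set 2) → L1-HIT  vc=[]
4: 0x6b (blk 26, set 2) → L1-HIT  vc=[]
5: 0x4f (blk 19, set 3) → MISS  vc=[23]
6: 0x6a (blk 26, set 2) → L1-HIT  vc=[23]
7: 0x6a (blk 26, set 2) → L1-HIT  vc=[23]
8: 0x69 (blk 26, set 2) → L1-HIT  vc=[23]
9: 0x4c (blk 19, set 3) → L1-HIT  vc=[23]
10: 0x68 (blk 26, set 2) → L1-HIT  vc=[23]
11: 0x69 (blk 26, set 2) → L1-HIT  vc=[23]
12: 0x5f (blk 23, set 3) → VC-HIT  vc=[19]
13: 0x1a (blk 6, set 2) → MISS  vc=[19, 26]
14: 0x28 (blk 10, set 2) → MISS  vc=[19, 26, 6]
15: 0x1a (blk 6, set 2) → VC-HIT  vc=[19, 26, 10]

OUTCOME = MISS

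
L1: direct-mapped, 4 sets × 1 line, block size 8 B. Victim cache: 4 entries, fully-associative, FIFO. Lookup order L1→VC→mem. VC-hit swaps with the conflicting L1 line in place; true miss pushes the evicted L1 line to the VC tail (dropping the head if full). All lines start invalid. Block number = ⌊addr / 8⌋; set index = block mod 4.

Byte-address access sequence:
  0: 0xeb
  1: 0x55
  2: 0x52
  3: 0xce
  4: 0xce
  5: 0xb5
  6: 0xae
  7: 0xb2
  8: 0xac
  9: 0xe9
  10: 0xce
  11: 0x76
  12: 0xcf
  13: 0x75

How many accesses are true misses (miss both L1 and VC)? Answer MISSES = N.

MISSES = 6

#0 0xeb→b29/s1 MISS; vc=[]
#1 0x55→b10/s2 MISS; vc=[]
#2 0x52→b10/s2 L1-HIT; vc=[]
#3 0xce→b25/s1 MISS; vc=[29]
#4 0xce→b25/s1 L1-HIT; vc=[29]
#5 0xb5→b22/s2 MISS; vc=[29,10]
#6 0xae→b21/s1 MISS; vc=[29,10,25]
#7 0xb2→b22/s2 L1-HIT; vc=[29,10,25]
#8 0xac→b21/s1 L1-HIT; vc=[29,10,25]
#9 0xe9→b29/s1 VC-HIT; vc=[21,10,25]
#10 0xce→b25/s1 VC-HIT; vc=[21,10,29]
#11 0x76→b14/s2 MISS; vc=[21,10,29,22]
#12 0xcf→b25/s1 L1-HIT; vc=[21,10,29,22]
#13 0x75→b14/s2 L1-HIT; vc=[21,10,29,22]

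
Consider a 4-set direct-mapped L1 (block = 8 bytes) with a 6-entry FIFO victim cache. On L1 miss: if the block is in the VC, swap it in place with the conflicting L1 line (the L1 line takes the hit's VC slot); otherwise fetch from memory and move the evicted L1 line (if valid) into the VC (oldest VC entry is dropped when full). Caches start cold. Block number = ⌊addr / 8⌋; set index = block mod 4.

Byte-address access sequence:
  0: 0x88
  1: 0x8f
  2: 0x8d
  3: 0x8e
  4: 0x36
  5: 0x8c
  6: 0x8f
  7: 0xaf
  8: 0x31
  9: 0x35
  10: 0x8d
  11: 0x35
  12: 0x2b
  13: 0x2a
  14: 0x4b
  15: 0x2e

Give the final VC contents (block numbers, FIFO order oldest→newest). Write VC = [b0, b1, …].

  [0] addr=0x88 blk=17 s=1: MISS | VC []
  [1] addr=0x8f blk=17 s=1: L1-HIT | VC []
  [2] addr=0x8d blk=17 s=1: L1-HIT | VC []
  [3] addr=0x8e blk=17 s=1: L1-HIT | VC []
  [4] addr=0x36 blk=6 s=2: MISS | VC []
  [5] addr=0x8c blk=17 s=1: L1-HIT | VC []
  [6] addr=0x8f blk=17 s=1: L1-HIT | VC []
  [7] addr=0xaf blk=21 s=1: MISS | VC [17]
  [8] addr=0x31 blk=6 s=2: L1-HIT | VC [17]
  [9] addr=0x35 blk=6 s=2: L1-HIT | VC [17]
  [10] addr=0x8d blk=17 s=1: VC-HIT | VC [21]
  [11] addr=0x35 blk=6 s=2: L1-HIT | VC [21]
  [12] addr=0x2b blk=5 s=1: MISS | VC [21, 17]
  [13] addr=0x2a blk=5 s=1: L1-HIT | VC [21, 17]
  [14] addr=0x4b blk=9 s=1: MISS | VC [21, 17, 5]
  [15] addr=0x2e blk=5 s=1: VC-HIT | VC [21, 17, 9]

VC = [21, 17, 9]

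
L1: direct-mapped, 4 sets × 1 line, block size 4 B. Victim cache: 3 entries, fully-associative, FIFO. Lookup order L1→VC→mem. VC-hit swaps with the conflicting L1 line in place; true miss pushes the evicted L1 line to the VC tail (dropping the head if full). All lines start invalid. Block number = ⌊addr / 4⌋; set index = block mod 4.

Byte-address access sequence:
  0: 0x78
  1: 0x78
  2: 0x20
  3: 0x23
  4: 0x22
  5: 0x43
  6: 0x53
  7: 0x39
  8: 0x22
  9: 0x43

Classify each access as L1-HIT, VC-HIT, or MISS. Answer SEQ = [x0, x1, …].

SEQ = [MISS, L1-HIT, MISS, L1-HIT, L1-HIT, MISS, MISS, MISS, VC-HIT, VC-HIT]

#0 0x78→b30/s2 MISS; vc=[]
#1 0x78→b30/s2 L1-HIT; vc=[]
#2 0x20→b8/s0 MISS; vc=[]
#3 0x23→b8/s0 L1-HIT; vc=[]
#4 0x22→b8/s0 L1-HIT; vc=[]
#5 0x43→b16/s0 MISS; vc=[8]
#6 0x53→b20/s0 MISS; vc=[8,16]
#7 0x39→b14/s2 MISS; vc=[8,16,30]
#8 0x22→b8/s0 VC-HIT; vc=[20,16,30]
#9 0x43→b16/s0 VC-HIT; vc=[20,8,30]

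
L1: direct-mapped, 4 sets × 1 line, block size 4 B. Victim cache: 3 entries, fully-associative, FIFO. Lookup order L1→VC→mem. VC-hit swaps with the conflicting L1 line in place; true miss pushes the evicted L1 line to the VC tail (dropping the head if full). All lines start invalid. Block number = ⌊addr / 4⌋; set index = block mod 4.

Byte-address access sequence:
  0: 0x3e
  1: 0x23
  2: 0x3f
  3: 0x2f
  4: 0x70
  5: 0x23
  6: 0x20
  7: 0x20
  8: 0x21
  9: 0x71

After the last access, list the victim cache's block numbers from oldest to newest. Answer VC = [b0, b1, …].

0: 0x3e (blk 15, set 3) → MISS  vc=[]
1: 0x23 (blk 8, set 0) → MISS  vc=[]
2: 0x3f (blk 15, set 3) → L1-HIT  vc=[]
3: 0x2f (blk 11, set 3) → MISS  vc=[15]
4: 0x70 (blk 28, set 0) → MISS  vc=[15, 8]
5: 0x23 (blk 8, set 0) → VC-HIT  vc=[15, 28]
6: 0x20 (blk 8, set 0) → L1-HIT  vc=[15, 28]
7: 0x20 (blk 8, set 0) → L1-HIT  vc=[15, 28]
8: 0x21 (blk 8, set 0) → L1-HIT  vc=[15, 28]
9: 0x71 (blk 28, set 0) → VC-HIT  vc=[15, 8]

VC = [15, 8]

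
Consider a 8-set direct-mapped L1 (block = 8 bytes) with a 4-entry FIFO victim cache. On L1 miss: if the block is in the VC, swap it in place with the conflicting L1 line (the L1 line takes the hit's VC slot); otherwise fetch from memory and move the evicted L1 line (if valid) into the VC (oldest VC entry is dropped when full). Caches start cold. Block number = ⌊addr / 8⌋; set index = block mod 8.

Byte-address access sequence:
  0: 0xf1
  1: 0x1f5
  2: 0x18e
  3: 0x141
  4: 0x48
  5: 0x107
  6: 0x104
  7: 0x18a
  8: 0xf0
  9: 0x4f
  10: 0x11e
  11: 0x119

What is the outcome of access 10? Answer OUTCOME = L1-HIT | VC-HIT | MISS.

OUTCOME = MISS

0: 0xf1 (blk 30, set 6) → MISS  vc=[]
1: 0x1f5 (blk 62, set 6) → MISS  vc=[30]
2: 0x18e (blk 49, set 1) → MISS  vc=[30]
3: 0x141 (blk 40, set 0) → MISS  vc=[30]
4: 0x48 (blk 9, set 1) → MISS  vc=[30, 49]
5: 0x107 (blk 32, set 0) → MISS  vc=[30, 49, 40]
6: 0x104 (blk 32, set 0) → L1-HIT  vc=[30, 49, 40]
7: 0x18a (blk 49, set 1) → VC-HIT  vc=[30, 9, 40]
8: 0xf0 (blk 30, set 6) → VC-HIT  vc=[62, 9, 40]
9: 0x4f (blk 9, set 1) → VC-HIT  vc=[62, 49, 40]
10: 0x11e (blk 35, set 3) → MISS  vc=[62, 49, 40]
11: 0x119 (blk 35, set 3) → L1-HIT  vc=[62, 49, 40]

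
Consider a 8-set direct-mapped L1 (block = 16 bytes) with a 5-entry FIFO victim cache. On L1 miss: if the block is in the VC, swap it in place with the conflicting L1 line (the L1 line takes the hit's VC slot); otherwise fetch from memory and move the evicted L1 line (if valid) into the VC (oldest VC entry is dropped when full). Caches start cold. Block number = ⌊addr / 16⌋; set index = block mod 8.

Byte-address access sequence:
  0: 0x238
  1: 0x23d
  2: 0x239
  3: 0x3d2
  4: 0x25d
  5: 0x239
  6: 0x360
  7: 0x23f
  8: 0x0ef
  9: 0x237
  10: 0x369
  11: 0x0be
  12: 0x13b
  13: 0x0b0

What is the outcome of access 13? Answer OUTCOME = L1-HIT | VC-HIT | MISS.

  [0] addr=0x238 blk=35 s=3: MISS | VC []
  [1] addr=0x23d blk=35 s=3: L1-HIT | VC []
  [2] addr=0x239 blk=35 s=3: L1-HIT | VC []
  [3] addr=0x3d2 blk=61 s=5: MISS | VC []
  [4] addr=0x25d blk=37 s=5: MISS | VC [61]
  [5] addr=0x239 blk=35 s=3: L1-HIT | VC [61]
  [6] addr=0x360 blk=54 s=6: MISS | VC [61]
  [7] addr=0x23f blk=35 s=3: L1-HIT | VC [61]
  [8] addr=0xef blk=14 s=6: MISS | VC [61, 54]
  [9] addr=0x237 blk=35 s=3: L1-HIT | VC [61, 54]
  [10] addr=0x369 blk=54 s=6: VC-HIT | VC [61, 14]
  [11] addr=0xbe blk=11 s=3: MISS | VC [61, 14, 35]
  [12] addr=0x13b blk=19 s=3: MISS | VC [61, 14, 35, 11]
  [13] addr=0xb0 blk=11 s=3: VC-HIT | VC [61, 14, 35, 19]

OUTCOME = VC-HIT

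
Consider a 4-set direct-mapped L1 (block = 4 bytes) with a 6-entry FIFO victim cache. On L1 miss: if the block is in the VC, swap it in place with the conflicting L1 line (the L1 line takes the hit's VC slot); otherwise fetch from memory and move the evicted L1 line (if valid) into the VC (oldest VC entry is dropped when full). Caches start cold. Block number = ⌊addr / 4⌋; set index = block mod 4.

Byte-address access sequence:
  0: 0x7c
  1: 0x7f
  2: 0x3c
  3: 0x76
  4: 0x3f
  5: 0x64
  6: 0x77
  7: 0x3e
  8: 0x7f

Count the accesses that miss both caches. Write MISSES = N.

MISSES = 4

0: 0x7c (blk 31, set 3) → MISS  vc=[]
1: 0x7f (blk 31, set 3) → L1-HIT  vc=[]
2: 0x3c (blk 15, set 3) → MISS  vc=[31]
3: 0x76 (blk 29, set 1) → MISS  vc=[31]
4: 0x3f (blk 15, set 3) → L1-HIT  vc=[31]
5: 0x64 (blk 25, set 1) → MISS  vc=[31, 29]
6: 0x77 (blk 29, set 1) → VC-HIT  vc=[31, 25]
7: 0x3e (blk 15, set 3) → L1-HIT  vc=[31, 25]
8: 0x7f (blk 31, set 3) → VC-HIT  vc=[15, 25]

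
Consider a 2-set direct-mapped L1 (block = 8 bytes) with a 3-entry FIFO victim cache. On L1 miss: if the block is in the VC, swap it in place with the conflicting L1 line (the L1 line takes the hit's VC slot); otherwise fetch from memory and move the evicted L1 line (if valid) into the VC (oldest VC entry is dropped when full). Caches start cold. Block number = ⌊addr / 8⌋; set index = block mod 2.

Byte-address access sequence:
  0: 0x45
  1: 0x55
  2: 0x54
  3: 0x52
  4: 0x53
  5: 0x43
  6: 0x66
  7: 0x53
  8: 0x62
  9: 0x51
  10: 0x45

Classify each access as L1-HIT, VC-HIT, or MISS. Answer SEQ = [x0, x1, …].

SEQ = [MISS, MISS, L1-HIT, L1-HIT, L1-HIT, VC-HIT, MISS, VC-HIT, VC-HIT, VC-HIT, VC-HIT]

0: 0x45 (blk 8, set 0) → MISS  vc=[]
1: 0x55 (blk 10, set 0) → MISS  vc=[8]
2: 0x54 (blk 10, set 0) → L1-HIT  vc=[8]
3: 0x52 (blk 10, set 0) → L1-HIT  vc=[8]
4: 0x53 (blk 10, set 0) → L1-HIT  vc=[8]
5: 0x43 (blk 8, set 0) → VC-HIT  vc=[10]
6: 0x66 (blk 12, set 0) → MISS  vc=[10, 8]
7: 0x53 (blk 10, set 0) → VC-HIT  vc=[12, 8]
8: 0x62 (blk 12, set 0) → VC-HIT  vc=[10, 8]
9: 0x51 (blk 10, set 0) → VC-HIT  vc=[12, 8]
10: 0x45 (blk 8, set 0) → VC-HIT  vc=[12, 10]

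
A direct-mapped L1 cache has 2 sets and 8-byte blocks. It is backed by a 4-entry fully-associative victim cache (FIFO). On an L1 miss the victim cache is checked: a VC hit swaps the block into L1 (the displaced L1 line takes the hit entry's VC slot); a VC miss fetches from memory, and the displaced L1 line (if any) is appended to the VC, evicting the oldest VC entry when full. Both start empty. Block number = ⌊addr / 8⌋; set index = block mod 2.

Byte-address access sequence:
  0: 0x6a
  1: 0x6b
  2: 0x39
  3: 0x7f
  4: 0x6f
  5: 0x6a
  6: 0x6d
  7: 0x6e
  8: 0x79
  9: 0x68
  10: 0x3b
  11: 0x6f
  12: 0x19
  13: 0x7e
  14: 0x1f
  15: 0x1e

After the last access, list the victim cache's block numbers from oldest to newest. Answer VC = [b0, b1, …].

VC = [15, 7, 13]

0: 0x6a (blk 13, set 1) → MISS  vc=[]
1: 0x6b (blk 13, set 1) → L1-HIT  vc=[]
2: 0x39 (blk 7, set 1) → MISS  vc=[13]
3: 0x7f (blk 15, set 1) → MISS  vc=[13, 7]
4: 0x6f (blk 13, set 1) → VC-HIT  vc=[15, 7]
5: 0x6a (blk 13, set 1) → L1-HIT  vc=[15, 7]
6: 0x6d (blk 13, set 1) → L1-HIT  vc=[15, 7]
7: 0x6e (blk 13, set 1) → L1-HIT  vc=[15, 7]
8: 0x79 (blk 15, set 1) → VC-HIT  vc=[13, 7]
9: 0x68 (blk 13, set 1) → VC-HIT  vc=[15, 7]
10: 0x3b (blk 7, set 1) → VC-HIT  vc=[15, 13]
11: 0x6f (blk 13, set 1) → VC-HIT  vc=[15, 7]
12: 0x19 (blk 3, set 1) → MISS  vc=[15, 7, 13]
13: 0x7e (blk 15, set 1) → VC-HIT  vc=[3, 7, 13]
14: 0x1f (blk 3, set 1) → VC-HIT  vc=[15, 7, 13]
15: 0x1e (blk 3, set 1) → L1-HIT  vc=[15, 7, 13]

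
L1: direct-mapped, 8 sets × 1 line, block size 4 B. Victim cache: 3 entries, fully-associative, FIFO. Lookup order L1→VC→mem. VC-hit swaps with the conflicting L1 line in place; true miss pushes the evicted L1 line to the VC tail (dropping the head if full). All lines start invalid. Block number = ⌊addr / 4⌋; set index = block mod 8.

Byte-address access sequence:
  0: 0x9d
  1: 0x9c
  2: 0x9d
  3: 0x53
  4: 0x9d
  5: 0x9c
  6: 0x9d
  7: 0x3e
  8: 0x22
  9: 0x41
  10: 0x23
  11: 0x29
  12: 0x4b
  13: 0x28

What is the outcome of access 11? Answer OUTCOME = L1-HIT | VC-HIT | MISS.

  [0] addr=0x9d blk=39 s=7: MISS | VC []
  [1] addr=0x9c blk=39 s=7: L1-HIT | VC []
  [2] addr=0x9d blk=39 s=7: L1-HIT | VC []
  [3] addr=0x53 blk=20 s=4: MISS | VC []
  [4] addr=0x9d blk=39 s=7: L1-HIT | VC []
  [5] addr=0x9c blk=39 s=7: L1-HIT | VC []
  [6] addr=0x9d blk=39 s=7: L1-HIT | VC []
  [7] addr=0x3e blk=15 s=7: MISS | VC [39]
  [8] addr=0x22 blk=8 s=0: MISS | VC [39]
  [9] addr=0x41 blk=16 s=0: MISS | VC [39, 8]
  [10] addr=0x23 blk=8 s=0: VC-HIT | VC [39, 16]
  [11] addr=0x29 blk=10 s=2: MISS | VC [39, 16]
  [12] addr=0x4b blk=18 s=2: MISS | VC [39, 16, 10]
  [13] addr=0x28 blk=10 s=2: VC-HIT | VC [39, 16, 18]

OUTCOME = MISS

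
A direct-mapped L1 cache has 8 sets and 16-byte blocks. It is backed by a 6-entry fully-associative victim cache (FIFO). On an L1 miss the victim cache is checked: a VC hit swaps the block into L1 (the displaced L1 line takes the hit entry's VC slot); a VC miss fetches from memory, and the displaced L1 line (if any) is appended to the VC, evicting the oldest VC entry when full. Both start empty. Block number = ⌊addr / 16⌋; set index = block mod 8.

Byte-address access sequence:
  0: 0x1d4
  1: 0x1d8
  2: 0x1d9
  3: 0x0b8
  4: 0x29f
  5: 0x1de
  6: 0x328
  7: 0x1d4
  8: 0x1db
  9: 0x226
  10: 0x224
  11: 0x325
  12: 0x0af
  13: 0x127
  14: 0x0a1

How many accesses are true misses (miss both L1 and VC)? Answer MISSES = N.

MISSES = 7

  [0] addr=0x1d4 blk=29 s=5: MISS | VC []
  [1] addr=0x1d8 blk=29 s=5: L1-HIT | VC []
  [2] addr=0x1d9 blk=29 s=5: L1-HIT | VC []
  [3] addr=0xb8 blk=11 s=3: MISS | VC []
  [4] addr=0x29f blk=41 s=1: MISS | VC []
  [5] addr=0x1de blk=29 s=5: L1-HIT | VC []
  [6] addr=0x328 blk=50 s=2: MISS | VC []
  [7] addr=0x1d4 blk=29 s=5: L1-HIT | VC []
  [8] addr=0x1db blk=29 s=5: L1-HIT | VC []
  [9] addr=0x226 blk=34 s=2: MISS | VC [50]
  [10] addr=0x224 blk=34 s=2: L1-HIT | VC [50]
  [11] addr=0x325 blk=50 s=2: VC-HIT | VC [34]
  [12] addr=0xaf blk=10 s=2: MISS | VC [34, 50]
  [13] addr=0x127 blk=18 s=2: MISS | VC [34, 50, 10]
  [14] addr=0xa1 blk=10 s=2: VC-HIT | VC [34, 50, 18]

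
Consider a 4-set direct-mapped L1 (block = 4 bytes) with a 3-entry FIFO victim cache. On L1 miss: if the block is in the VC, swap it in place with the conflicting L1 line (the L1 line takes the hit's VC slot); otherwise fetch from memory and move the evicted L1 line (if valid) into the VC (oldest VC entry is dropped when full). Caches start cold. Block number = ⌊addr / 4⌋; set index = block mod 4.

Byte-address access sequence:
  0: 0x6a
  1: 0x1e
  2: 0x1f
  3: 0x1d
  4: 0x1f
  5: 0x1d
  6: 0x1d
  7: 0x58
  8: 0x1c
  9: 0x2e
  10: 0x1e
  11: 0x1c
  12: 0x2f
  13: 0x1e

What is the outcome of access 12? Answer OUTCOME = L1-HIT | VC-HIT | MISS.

OUTCOME = VC-HIT

0: 0x6a (blk 26, set 2) → MISS  vc=[]
1: 0x1e (blk 7, set 3) → MISS  vc=[]
2: 0x1f (blk 7, set 3) → L1-HIT  vc=[]
3: 0x1d (blk 7, set 3) → L1-HIT  vc=[]
4: 0x1f (blk 7, set 3) → L1-HIT  vc=[]
5: 0x1d (blk 7, set 3) → L1-HIT  vc=[]
6: 0x1d (blk 7, set 3) → L1-HIT  vc=[]
7: 0x58 (blk 22, set 2) → MISS  vc=[26]
8: 0x1c (blk 7, set 3) → L1-HIT  vc=[26]
9: 0x2e (blk 11, set 3) → MISS  vc=[26, 7]
10: 0x1e (blk 7, set 3) → VC-HIT  vc=[26, 11]
11: 0x1c (blk 7, set 3) → L1-HIT  vc=[26, 11]
12: 0x2f (blk 11, set 3) → VC-HIT  vc=[26, 7]
13: 0x1e (blk 7, set 3) → VC-HIT  vc=[26, 11]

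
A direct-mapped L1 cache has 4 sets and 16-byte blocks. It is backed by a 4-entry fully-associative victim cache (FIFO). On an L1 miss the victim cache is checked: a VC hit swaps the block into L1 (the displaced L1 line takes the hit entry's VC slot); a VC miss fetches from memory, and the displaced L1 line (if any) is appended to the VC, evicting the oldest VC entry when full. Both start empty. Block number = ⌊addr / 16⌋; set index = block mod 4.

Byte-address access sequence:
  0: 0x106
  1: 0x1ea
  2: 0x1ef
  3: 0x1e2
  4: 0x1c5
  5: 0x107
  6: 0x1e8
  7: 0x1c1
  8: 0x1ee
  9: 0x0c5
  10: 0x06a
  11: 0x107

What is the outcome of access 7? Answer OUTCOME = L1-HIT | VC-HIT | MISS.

OUTCOME = VC-HIT

  [0] addr=0x106 blk=16 s=0: MISS | VC []
  [1] addr=0x1ea blk=30 s=2: MISS | VC []
  [2] addr=0x1ef blk=30 s=2: L1-HIT | VC []
  [3] addr=0x1e2 blk=30 s=2: L1-HIT | VC []
  [4] addr=0x1c5 blk=28 s=0: MISS | VC [16]
  [5] addr=0x107 blk=16 s=0: VC-HIT | VC [28]
  [6] addr=0x1e8 blk=30 s=2: L1-HIT | VC [28]
  [7] addr=0x1c1 blk=28 s=0: VC-HIT | VC [16]
  [8] addr=0x1ee blk=30 s=2: L1-HIT | VC [16]
  [9] addr=0xc5 blk=12 s=0: MISS | VC [16, 28]
  [10] addr=0x6a blk=6 s=2: MISS | VC [16, 28, 30]
  [11] addr=0x107 blk=16 s=0: VC-HIT | VC [12, 28, 30]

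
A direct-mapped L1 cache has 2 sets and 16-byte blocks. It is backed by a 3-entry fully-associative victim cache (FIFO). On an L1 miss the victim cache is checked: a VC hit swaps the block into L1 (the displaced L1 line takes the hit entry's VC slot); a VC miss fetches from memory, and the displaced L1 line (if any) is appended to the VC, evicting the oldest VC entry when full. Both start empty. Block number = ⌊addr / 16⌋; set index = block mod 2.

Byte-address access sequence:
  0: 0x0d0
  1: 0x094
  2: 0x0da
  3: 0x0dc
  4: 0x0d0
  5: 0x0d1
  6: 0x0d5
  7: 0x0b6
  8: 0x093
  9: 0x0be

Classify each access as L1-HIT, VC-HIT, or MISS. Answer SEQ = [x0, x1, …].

  [0] addr=0xd0 blk=13 s=1: MISS | VC []
  [1] addr=0x94 blk=9 s=1: MISS | VC [13]
  [2] addr=0xda blk=13 s=1: VC-HIT | VC [9]
  [3] addr=0xdc blk=13 s=1: L1-HIT | VC [9]
  [4] addr=0xd0 blk=13 s=1: L1-HIT | VC [9]
  [5] addr=0xd1 blk=13 s=1: L1-HIT | VC [9]
  [6] addr=0xd5 blk=13 s=1: L1-HIT | VC [9]
  [7] addr=0xb6 blk=11 s=1: MISS | VC [9, 13]
  [8] addr=0x93 blk=9 s=1: VC-HIT | VC [11, 13]
  [9] addr=0xbe blk=11 s=1: VC-HIT | VC [9, 13]

SEQ = [MISS, MISS, VC-HIT, L1-HIT, L1-HIT, L1-HIT, L1-HIT, MISS, VC-HIT, VC-HIT]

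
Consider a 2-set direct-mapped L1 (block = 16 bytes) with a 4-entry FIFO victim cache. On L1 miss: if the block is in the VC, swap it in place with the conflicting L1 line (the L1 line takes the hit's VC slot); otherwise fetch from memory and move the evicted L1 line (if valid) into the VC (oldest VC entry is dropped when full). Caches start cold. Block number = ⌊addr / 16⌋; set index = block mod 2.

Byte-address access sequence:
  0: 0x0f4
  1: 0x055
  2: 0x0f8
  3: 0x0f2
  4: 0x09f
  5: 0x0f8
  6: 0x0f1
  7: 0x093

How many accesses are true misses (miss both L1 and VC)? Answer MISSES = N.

MISSES = 3

  [0] addr=0xf4 blk=15 s=1: MISS | VC []
  [1] addr=0x55 blk=5 s=1: MISS | VC [15]
  [2] addr=0xf8 blk=15 s=1: VC-HIT | VC [5]
  [3] addr=0xf2 blk=15 s=1: L1-HIT | VC [5]
  [4] addr=0x9f blk=9 s=1: MISS | VC [5, 15]
  [5] addr=0xf8 blk=15 s=1: VC-HIT | VC [5, 9]
  [6] addr=0xf1 blk=15 s=1: L1-HIT | VC [5, 9]
  [7] addr=0x93 blk=9 s=1: VC-HIT | VC [5, 15]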